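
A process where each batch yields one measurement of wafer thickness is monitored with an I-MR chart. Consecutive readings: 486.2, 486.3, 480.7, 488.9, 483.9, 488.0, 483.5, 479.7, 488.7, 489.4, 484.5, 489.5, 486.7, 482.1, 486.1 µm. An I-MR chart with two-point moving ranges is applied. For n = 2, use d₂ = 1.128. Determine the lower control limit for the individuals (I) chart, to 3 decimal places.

473.778

X̄ = (486.2 + 486.3 + 480.7 + 488.9 + 483.9 + 488.0 + 483.5 + 479.7 + 488.7 + 489.4 + 484.5 + 489.5 + 486.7 + 482.1 + 486.1) / 15 = 485.6133
Moving ranges: 0.1, 5.6, 8.2, 5.0, 4.1, 4.5, 3.8, 9.0, 0.7, 4.9, 5.0, 2.8, 4.6, 4.0; M̄R̄ = 62.3000 / 14 = 4.4500
LCL = X̄ − 3·M̄R̄/d₂ = 485.6133 − 3 × 4.4500 / 1.128 = 473.7782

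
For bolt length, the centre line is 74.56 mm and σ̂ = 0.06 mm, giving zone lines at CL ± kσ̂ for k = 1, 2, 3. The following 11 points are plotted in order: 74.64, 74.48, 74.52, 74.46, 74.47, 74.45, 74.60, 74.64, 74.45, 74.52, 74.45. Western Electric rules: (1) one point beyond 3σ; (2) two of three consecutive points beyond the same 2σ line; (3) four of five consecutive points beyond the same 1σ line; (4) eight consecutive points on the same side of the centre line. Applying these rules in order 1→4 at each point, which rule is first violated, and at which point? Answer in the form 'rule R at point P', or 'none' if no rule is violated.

Zone of each point (C = within 1σ̂, B = 1σ̂–2σ̂, A = 2σ̂–3σ̂, * = beyond 3σ̂; sign = side of CL): 1:+B, 2:-B, 3:-C, 4:-B, 5:-B, 6:-B, 7:+C, 8:+B, 9:-B, 10:-C, 11:-B
Rule 3 (four of five consecutive points beyond the same 1σ limit) is satisfied at point 6.

rule 3 at point 6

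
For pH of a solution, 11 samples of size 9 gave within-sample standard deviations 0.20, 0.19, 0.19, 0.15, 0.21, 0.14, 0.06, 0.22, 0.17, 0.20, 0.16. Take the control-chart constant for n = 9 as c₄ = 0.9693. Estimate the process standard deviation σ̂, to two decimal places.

0.18

s̄ = (0.20 + 0.19 + 0.19 + 0.15 + 0.21 + 0.14 + 0.06 + 0.22 + 0.17 + 0.20 + 0.16) / 11 = 0.1718
σ̂ = s̄ / c₄ = 0.1718 / 0.9693 = 0.1773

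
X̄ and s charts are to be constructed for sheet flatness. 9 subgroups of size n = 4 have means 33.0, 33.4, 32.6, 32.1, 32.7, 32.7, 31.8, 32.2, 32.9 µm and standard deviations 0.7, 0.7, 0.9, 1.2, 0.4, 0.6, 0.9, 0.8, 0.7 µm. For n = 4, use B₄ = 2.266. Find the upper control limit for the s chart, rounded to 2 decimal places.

s̄ = (0.7 + 0.7 + 0.9 + 1.2 + 0.4 + 0.6 + 0.9 + 0.8 + 0.7) / 9 = 0.7667
UCL_s = B₄·s̄ = 2.266 × 0.7667 = 1.7373

1.74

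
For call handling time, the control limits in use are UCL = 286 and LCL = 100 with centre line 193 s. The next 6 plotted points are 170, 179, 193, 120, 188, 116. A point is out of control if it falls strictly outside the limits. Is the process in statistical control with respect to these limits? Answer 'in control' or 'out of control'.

in control

All 6 points lie within [100, 286].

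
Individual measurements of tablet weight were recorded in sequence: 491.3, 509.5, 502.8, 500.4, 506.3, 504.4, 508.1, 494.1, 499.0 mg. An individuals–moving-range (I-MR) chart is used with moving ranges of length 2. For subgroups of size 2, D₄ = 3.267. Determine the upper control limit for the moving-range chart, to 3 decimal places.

Moving ranges: 18.2, 6.7, 2.4, 5.9, 1.9, 3.7, 14.0, 4.9; M̄R̄ = 57.7000 / 8 = 7.2125
UCL_MR = D₄·M̄R̄ = 3.267 × 7.2125 = 23.5632

23.563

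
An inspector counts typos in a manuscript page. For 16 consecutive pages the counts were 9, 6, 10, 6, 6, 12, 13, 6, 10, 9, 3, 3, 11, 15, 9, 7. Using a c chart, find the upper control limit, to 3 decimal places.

c̄ = (9 + 6 + 10 + 6 + 6 + 12 + 13 + 6 + 10 + 9 + 3 + 3 + 11 + 15 + 9 + 7) / 16 = 135 / 16 = 8.4375
UCL = c̄ + 3√c̄ = 8.4375 + 3 × √8.4375 = 8.4375 + 3 × 2.9047 = 17.1517

17.152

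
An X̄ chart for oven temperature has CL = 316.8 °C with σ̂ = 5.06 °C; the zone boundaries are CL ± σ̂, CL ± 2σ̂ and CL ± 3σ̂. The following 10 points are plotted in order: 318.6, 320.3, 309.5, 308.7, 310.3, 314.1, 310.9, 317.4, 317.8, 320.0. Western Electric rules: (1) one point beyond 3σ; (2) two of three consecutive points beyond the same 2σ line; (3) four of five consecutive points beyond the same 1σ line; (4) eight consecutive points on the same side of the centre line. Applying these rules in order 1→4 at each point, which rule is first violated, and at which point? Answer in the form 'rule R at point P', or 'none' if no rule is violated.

rule 3 at point 7

Zone of each point (C = within 1σ̂, B = 1σ̂–2σ̂, A = 2σ̂–3σ̂, * = beyond 3σ̂; sign = side of CL): 1:+C, 2:+C, 3:-B, 4:-B, 5:-B, 6:-C, 7:-B, 8:+C, 9:+C, 10:+C
Rule 3 (four of five consecutive points beyond the same 1σ limit) is satisfied at point 7.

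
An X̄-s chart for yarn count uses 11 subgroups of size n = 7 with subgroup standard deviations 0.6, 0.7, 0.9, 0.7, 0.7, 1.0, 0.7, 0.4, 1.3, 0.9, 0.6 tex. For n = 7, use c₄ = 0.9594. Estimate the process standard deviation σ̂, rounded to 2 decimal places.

s̄ = (0.6 + 0.7 + 0.9 + 0.7 + 0.7 + 1.0 + 0.7 + 0.4 + 1.3 + 0.9 + 0.6) / 11 = 0.7727
σ̂ = s̄ / c₄ = 0.7727 / 0.9594 = 0.8054

0.81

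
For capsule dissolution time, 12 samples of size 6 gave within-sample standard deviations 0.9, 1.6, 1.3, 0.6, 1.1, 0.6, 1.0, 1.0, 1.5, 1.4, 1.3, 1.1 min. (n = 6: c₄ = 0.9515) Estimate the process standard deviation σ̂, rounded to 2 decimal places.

1.17

s̄ = (0.9 + 1.6 + 1.3 + 0.6 + 1.1 + 0.6 + 1.0 + 1.0 + 1.5 + 1.4 + 1.3 + 1.1) / 12 = 1.1167
σ̂ = s̄ / c₄ = 1.1167 / 0.9515 = 1.1736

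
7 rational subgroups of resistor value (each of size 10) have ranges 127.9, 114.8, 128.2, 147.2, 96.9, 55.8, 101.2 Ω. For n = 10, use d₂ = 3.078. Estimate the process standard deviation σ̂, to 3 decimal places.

R̄ = (127.9 + 114.8 + 128.2 + 147.2 + 96.9 + 55.8 + 101.2) / 7 = 110.2857
σ̂ = R̄ / d₂ = 110.2857 / 3.078 = 35.8303

35.830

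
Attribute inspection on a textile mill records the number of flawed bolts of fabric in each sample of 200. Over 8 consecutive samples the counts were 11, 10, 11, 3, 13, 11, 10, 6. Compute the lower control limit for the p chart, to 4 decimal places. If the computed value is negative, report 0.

0.0020

p̄ = Σdᵢ / (k·n) = 75 / (8 × 200) = 0.04688
LCL = p̄ − 3·√(p̄(1−p̄)/n) = 0.04688 − 3 × 0.01495 = 0.00204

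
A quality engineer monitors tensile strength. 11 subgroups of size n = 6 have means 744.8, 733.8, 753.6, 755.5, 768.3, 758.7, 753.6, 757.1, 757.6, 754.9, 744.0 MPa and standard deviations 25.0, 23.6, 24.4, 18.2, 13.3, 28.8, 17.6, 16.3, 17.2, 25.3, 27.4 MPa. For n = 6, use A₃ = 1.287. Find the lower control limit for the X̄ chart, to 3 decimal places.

X̄̄ = (744.8 + 733.8 + 753.6 + 755.5 + 768.3 + 758.7 + 753.6 + 757.1 + 757.6 + 754.9 + 744.0) / 11 = 752.9000
s̄ = (25.0 + 23.6 + 24.4 + 18.2 + 13.3 + 28.8 + 17.6 + 16.3 + 17.2 + 25.3 + 27.4) / 11 = 21.5545
LCL = X̄̄ − A₃·s̄ = 752.9000 − 1.287 × 21.5545 = 725.1593

725.159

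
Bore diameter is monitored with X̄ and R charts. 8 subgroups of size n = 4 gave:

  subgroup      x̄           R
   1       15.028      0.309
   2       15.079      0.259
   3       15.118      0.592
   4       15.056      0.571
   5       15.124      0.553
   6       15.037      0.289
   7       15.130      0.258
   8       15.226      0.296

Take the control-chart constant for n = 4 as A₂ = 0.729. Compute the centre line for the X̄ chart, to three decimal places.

15.100

X̄̄ = (15.028 + 15.079 + 15.118 + 15.056 + 15.124 + 15.037 + 15.130 + 15.226) / 8 = 120.7980 / 8 = 15.0998
CL = X̄̄ = 15.0998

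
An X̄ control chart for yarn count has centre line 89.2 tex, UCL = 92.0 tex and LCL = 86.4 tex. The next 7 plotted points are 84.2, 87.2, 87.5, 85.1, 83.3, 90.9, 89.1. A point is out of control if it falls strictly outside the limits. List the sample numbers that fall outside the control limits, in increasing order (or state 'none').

Compare each point to [86.4, 92.0]: sample 1 = 84.2 < LCL; sample 4 = 85.1 < LCL; sample 5 = 83.3 < LCL.

1, 4, 5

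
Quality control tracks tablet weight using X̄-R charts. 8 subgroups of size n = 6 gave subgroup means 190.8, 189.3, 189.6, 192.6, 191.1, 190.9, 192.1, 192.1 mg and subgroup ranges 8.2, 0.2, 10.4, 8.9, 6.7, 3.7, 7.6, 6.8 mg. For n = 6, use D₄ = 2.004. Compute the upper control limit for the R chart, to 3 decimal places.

13.151

R̄ = (8.2 + 0.2 + 10.4 + 8.9 + 6.7 + 3.7 + 7.6 + 6.8) / 8 = 52.5000 / 8 = 6.5625
UCL_R = D₄·R̄ = 2.004 × 6.5625 = 13.1512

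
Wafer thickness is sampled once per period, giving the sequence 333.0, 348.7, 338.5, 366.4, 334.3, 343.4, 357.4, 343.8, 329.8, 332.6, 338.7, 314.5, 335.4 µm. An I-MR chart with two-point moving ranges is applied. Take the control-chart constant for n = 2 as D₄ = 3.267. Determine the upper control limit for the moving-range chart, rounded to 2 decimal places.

Moving ranges: 15.7, 10.2, 27.9, 32.1, 9.1, 14.0, 13.6, 14.0, 2.8, 6.1, 24.2, 20.9; M̄R̄ = 190.6000 / 12 = 15.8833
UCL_MR = D₄·M̄R̄ = 3.267 × 15.8833 = 51.8909

51.89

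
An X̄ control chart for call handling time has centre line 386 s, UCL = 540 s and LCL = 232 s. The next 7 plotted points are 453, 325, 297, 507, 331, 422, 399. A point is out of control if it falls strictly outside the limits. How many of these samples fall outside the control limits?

0

All 7 points lie within [232, 540].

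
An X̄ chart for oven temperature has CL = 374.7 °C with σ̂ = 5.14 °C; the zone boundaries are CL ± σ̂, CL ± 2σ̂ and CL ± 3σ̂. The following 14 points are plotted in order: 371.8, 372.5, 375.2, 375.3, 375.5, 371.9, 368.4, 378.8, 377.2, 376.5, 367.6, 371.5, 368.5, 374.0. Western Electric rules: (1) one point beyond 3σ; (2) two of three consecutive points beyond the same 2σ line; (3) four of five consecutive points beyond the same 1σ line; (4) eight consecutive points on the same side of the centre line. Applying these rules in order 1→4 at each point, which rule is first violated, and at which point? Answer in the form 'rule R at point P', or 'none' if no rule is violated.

none

Zone of each point (C = within 1σ̂, B = 1σ̂–2σ̂, A = 2σ̂–3σ̂, * = beyond 3σ̂; sign = side of CL): 1:-C, 2:-C, 3:+C, 4:+C, 5:+C, 6:-C, 7:-B, 8:+C, 9:+C, 10:+C, 11:-B, 12:-C, 13:-B, 14:-C
No rule fires across all 14 points.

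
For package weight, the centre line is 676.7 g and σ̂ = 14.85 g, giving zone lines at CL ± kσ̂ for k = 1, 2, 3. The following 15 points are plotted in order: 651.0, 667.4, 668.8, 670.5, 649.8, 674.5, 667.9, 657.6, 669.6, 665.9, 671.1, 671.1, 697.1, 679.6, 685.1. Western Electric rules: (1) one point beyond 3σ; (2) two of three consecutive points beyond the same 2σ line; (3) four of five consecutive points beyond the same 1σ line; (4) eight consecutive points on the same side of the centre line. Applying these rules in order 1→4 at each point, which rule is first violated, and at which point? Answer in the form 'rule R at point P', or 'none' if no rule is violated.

rule 4 at point 8

Zone of each point (C = within 1σ̂, B = 1σ̂–2σ̂, A = 2σ̂–3σ̂, * = beyond 3σ̂; sign = side of CL): 1:-B, 2:-C, 3:-C, 4:-C, 5:-B, 6:-C, 7:-C, 8:-B, 9:-C, 10:-C, 11:-C, 12:-C, 13:+B, 14:+C, 15:+C
Rule 4 (eight consecutive points on the same side of the centre line) is satisfied at point 8.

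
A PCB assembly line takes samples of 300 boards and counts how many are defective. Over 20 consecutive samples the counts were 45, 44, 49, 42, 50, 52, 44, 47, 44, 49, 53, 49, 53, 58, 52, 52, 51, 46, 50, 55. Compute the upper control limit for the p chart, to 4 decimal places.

0.2283

p̄ = Σdᵢ / (k·n) = 985 / (20 × 300) = 0.16417
UCL = p̄ + 3·√(p̄(1−p̄)/n) = 0.16417 + 3 × √(0.16417×0.83583/300) = 0.16417 + 3 × 0.02139 = 0.22833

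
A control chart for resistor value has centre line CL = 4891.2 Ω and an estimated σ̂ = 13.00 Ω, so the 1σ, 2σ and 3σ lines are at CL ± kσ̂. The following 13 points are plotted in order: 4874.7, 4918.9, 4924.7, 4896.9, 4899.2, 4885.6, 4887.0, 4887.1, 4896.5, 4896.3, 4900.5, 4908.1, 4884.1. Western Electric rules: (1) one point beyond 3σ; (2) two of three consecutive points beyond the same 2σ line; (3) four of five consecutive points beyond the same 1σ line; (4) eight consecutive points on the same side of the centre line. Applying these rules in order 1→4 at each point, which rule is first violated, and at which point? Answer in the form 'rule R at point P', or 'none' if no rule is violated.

rule 2 at point 3

Zone of each point (C = within 1σ̂, B = 1σ̂–2σ̂, A = 2σ̂–3σ̂, * = beyond 3σ̂; sign = side of CL): 1:-B, 2:+A, 3:+A, 4:+C, 5:+C, 6:-C, 7:-C, 8:-C, 9:+C, 10:+C, 11:+C, 12:+B, 13:-C
Rule 2 (two of three consecutive points beyond the same 2σ limit) is satisfied at point 3.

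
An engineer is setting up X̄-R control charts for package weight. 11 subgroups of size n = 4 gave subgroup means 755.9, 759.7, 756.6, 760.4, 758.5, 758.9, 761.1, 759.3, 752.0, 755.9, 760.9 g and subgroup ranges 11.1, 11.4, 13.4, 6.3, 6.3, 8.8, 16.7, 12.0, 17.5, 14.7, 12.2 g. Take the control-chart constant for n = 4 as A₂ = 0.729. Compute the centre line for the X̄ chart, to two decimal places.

X̄̄ = (755.9 + 759.7 + 756.6 + 760.4 + 758.5 + 758.9 + 761.1 + 759.3 + 752.0 + 755.9 + 760.9) / 11 = 8339.2000 / 11 = 758.1091
CL = X̄̄ = 758.1091

758.11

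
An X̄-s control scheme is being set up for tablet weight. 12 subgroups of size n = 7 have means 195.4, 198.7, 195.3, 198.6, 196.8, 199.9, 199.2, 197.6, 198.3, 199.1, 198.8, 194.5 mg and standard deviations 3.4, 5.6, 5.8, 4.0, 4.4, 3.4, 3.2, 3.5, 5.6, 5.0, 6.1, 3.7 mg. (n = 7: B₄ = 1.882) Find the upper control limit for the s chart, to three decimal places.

s̄ = (3.4 + 5.6 + 5.8 + 4.0 + 4.4 + 3.4 + 3.2 + 3.5 + 5.6 + 5.0 + 6.1 + 3.7) / 12 = 4.4750
UCL_s = B₄·s̄ = 1.882 × 4.4750 = 8.4220

8.422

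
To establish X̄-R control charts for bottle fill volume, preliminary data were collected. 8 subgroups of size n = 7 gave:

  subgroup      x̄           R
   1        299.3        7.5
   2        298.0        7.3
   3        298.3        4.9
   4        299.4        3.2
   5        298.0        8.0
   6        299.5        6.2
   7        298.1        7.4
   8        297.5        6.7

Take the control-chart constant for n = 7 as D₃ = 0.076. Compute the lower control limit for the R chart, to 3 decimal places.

R̄ = (7.5 + 7.3 + 4.9 + 3.2 + 8.0 + 6.2 + 7.4 + 6.7) / 8 = 51.2000 / 8 = 6.4000
LCL_R = D₃·R̄ = 0.076 × 6.4000 = 0.4864

0.486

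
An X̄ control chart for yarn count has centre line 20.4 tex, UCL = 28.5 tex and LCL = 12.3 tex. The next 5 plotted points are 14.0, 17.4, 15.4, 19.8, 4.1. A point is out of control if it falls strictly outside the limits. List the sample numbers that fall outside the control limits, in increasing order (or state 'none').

5

Compare each point to [12.3, 28.5]: sample 5 = 4.1 < LCL.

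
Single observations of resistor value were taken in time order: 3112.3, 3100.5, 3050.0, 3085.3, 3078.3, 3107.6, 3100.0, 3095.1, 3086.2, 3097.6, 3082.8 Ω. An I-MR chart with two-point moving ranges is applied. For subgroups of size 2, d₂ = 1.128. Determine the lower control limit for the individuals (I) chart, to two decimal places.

X̄ = (3112.3 + 3100.5 + 3050.0 + 3085.3 + 3078.3 + 3107.6 + 3100.0 + 3095.1 + 3086.2 + 3097.6 + 3082.8) / 11 = 3090.5182
Moving ranges: 11.8, 50.5, 35.3, 7.0, 29.3, 7.6, 4.9, 8.9, 11.4, 14.8; M̄R̄ = 181.5000 / 10 = 18.1500
LCL = X̄ − 3·M̄R̄/d₂ = 3090.5182 − 3 × 18.1500 / 1.128 = 3042.2469

3042.25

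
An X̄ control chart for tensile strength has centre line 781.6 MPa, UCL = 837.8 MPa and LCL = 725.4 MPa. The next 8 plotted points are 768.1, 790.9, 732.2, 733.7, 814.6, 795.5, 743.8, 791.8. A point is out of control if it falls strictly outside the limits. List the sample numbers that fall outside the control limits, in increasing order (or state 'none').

none

All 8 points lie within [725.4, 837.8].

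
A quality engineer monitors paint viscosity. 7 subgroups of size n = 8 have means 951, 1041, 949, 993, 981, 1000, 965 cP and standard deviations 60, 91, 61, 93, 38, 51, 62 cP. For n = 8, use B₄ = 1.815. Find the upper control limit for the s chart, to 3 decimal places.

118.234

s̄ = (60 + 91 + 61 + 93 + 38 + 51 + 62) / 7 = 65.1429
UCL_s = B₄·s̄ = 1.815 × 65.1429 = 118.2343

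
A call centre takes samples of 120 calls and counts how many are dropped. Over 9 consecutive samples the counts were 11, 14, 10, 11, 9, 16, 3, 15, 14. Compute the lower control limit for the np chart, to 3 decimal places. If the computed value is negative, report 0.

p̄ = Σdᵢ / (k·n) = 103 / (9 × 120) = 0.09537
LCL = np̄ − 3·√(np̄(1−p̄)) = 11.4444 − 3 × 3.2176 = 1.7916

1.792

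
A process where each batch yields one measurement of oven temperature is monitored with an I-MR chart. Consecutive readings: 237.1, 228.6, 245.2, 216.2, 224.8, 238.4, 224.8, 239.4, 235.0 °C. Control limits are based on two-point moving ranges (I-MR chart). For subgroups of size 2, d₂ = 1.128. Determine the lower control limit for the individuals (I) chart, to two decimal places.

195.96

X̄ = (237.1 + 228.6 + 245.2 + 216.2 + 224.8 + 238.4 + 224.8 + 239.4 + 235.0) / 9 = 232.1667
Moving ranges: 8.5, 16.6, 29.0, 8.6, 13.6, 13.6, 14.6, 4.4; M̄R̄ = 108.9000 / 8 = 13.6125
LCL = X̄ − 3·M̄R̄/d₂ = 232.1667 − 3 × 13.6125 / 1.128 = 195.9632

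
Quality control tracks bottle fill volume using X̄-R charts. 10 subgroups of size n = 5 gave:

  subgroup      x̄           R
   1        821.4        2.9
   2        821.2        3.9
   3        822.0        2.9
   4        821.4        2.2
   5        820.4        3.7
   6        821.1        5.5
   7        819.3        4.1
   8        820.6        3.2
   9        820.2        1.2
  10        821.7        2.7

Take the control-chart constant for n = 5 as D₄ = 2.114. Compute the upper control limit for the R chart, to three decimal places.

R̄ = (2.9 + 3.9 + 2.9 + 2.2 + 3.7 + 5.5 + 4.1 + 3.2 + 1.2 + 2.7) / 10 = 32.3000 / 10 = 3.2300
UCL_R = D₄·R̄ = 2.114 × 3.2300 = 6.8282

6.828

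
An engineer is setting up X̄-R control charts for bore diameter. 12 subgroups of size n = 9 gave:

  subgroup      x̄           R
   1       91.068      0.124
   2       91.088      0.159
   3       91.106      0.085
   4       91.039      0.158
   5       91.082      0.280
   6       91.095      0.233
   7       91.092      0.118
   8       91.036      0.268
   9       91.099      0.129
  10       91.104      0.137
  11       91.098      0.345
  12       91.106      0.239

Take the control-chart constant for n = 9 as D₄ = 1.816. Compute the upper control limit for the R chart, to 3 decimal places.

0.344

R̄ = (0.124 + 0.159 + 0.085 + 0.158 + 0.280 + 0.233 + 0.118 + 0.268 + 0.129 + 0.137 + 0.345 + 0.239) / 12 = 2.2750 / 12 = 0.1896
UCL_R = D₄·R̄ = 1.816 × 0.1896 = 0.3443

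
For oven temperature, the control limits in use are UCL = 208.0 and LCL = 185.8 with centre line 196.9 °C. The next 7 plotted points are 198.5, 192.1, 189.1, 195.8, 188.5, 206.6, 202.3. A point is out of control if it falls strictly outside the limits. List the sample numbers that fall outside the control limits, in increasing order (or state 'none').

All 7 points lie within [185.8, 208.0].

none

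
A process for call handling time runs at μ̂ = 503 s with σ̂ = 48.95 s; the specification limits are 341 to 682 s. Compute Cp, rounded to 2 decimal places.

1.16

Cp = (USL − LSL) / (6σ̂) = (682 − 341) / (6 × 48.95) = 341.0000 / 293.7000 = 1.1610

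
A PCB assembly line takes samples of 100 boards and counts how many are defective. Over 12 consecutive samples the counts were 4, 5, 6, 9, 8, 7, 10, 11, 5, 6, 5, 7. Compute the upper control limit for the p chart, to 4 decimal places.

p̄ = Σdᵢ / (k·n) = 83 / (12 × 100) = 0.06917
UCL = p̄ + 3·√(p̄(1−p̄)/n) = 0.06917 + 3 × √(0.06917×0.93083/100) = 0.06917 + 3 × 0.02537 = 0.14529

0.1453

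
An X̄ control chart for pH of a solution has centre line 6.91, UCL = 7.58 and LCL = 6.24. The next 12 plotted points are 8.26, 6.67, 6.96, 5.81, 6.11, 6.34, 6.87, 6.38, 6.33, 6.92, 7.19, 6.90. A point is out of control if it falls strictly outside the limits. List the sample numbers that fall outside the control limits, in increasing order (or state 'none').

1, 4, 5

Compare each point to [6.24, 7.58]: sample 1 = 8.26 > UCL; sample 4 = 5.81 < LCL; sample 5 = 6.11 < LCL.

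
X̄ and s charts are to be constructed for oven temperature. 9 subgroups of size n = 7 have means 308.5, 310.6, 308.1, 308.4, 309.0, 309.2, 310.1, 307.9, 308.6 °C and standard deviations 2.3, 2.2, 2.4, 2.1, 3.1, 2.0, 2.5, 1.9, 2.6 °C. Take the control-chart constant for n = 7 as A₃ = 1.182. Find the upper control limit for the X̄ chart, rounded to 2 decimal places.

311.70

X̄̄ = (308.5 + 310.6 + 308.1 + 308.4 + 309.0 + 309.2 + 310.1 + 307.9 + 308.6) / 9 = 308.9333
s̄ = (2.3 + 2.2 + 2.4 + 2.1 + 3.1 + 2.0 + 2.5 + 1.9 + 2.6) / 9 = 2.3444
UCL = X̄̄ + A₃·s̄ = 308.9333 + 1.182 × 2.3444 = 311.7045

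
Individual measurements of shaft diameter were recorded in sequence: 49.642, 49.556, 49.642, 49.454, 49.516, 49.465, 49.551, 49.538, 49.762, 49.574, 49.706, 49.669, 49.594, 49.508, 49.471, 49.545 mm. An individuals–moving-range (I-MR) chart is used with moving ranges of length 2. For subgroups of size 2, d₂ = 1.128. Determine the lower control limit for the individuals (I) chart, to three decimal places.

X̄ = (49.642 + 49.556 + 49.642 + 49.454 + 49.516 + 49.465 + 49.551 + 49.538 + 49.762 + 49.574 + 49.706 + 49.669 + 49.594 + 49.508 + 49.471 + 49.545) / 16 = 49.5746
Moving ranges: 0.086, 0.086, 0.188, 0.062, 0.051, 0.086, 0.013, 0.224, 0.188, 0.132, 0.037, 0.075, 0.086, 0.037, 0.074; M̄R̄ = 1.4250 / 15 = 0.0950
LCL = X̄ − 3·M̄R̄/d₂ = 49.5746 − 3 × 0.0950 / 1.128 = 49.3219

49.322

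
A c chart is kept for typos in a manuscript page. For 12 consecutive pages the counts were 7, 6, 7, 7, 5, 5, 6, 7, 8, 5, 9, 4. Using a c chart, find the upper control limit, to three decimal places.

c̄ = (7 + 6 + 7 + 7 + 5 + 5 + 6 + 7 + 8 + 5 + 9 + 4) / 12 = 76 / 12 = 6.3333
UCL = c̄ + 3√c̄ = 6.3333 + 3 × √6.3333 = 6.3333 + 3 × 2.5166 = 13.8832

13.883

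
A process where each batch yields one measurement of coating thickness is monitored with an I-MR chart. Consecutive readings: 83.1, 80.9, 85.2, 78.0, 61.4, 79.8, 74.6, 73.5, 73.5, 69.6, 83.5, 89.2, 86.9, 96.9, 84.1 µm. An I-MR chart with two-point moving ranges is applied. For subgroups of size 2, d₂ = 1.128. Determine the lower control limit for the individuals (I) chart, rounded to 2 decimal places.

60.33

X̄ = (83.1 + 80.9 + 85.2 + 78.0 + 61.4 + 79.8 + 74.6 + 73.5 + 73.5 + 69.6 + 83.5 + 89.2 + 86.9 + 96.9 + 84.1) / 15 = 80.0133
Moving ranges: 2.2, 4.3, 7.2, 16.6, 18.4, 5.2, 1.1, 0.0, 3.9, 13.9, 5.7, 2.3, 10.0, 12.8; M̄R̄ = 103.6000 / 14 = 7.4000
LCL = X̄ − 3·M̄R̄/d₂ = 80.0133 − 3 × 7.4000 / 1.128 = 60.3325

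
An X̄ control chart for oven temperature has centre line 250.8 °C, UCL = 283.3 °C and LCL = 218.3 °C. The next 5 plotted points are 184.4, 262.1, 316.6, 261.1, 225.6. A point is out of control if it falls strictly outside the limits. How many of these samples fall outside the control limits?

Compare each point to [218.3, 283.3]: sample 1 = 184.4 < LCL; sample 3 = 316.6 > UCL.

2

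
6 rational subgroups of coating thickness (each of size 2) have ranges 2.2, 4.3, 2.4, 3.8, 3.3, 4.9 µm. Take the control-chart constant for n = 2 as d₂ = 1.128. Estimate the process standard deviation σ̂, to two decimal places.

R̄ = (2.2 + 4.3 + 2.4 + 3.8 + 3.3 + 4.9) / 6 = 3.4833
σ̂ = R̄ / d₂ = 3.4833 / 1.128 = 3.0881

3.09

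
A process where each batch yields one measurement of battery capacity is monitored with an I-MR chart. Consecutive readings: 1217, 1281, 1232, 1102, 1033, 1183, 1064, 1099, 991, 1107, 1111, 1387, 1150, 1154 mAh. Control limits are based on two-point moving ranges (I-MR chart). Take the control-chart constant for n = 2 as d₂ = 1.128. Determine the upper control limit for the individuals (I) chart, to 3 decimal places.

X̄ = (1217 + 1281 + 1232 + 1102 + 1033 + 1183 + 1064 + 1099 + 991 + 1107 + 1111 + 1387 + 1150 + 1154) / 14 = 1150.7857
Moving ranges: 64, 49, 130, 69, 150, 119, 35, 108, 116, 4, 276, 237, 4; M̄R̄ = 1361.0000 / 13 = 104.6923
UCL = X̄ + 3·M̄R̄/d₂ = 1150.7857 + 3 × 104.6923 / 1.128 = 1429.2227

1429.223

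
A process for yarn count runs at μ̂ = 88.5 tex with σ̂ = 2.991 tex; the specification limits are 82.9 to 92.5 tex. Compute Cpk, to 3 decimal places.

0.446

Cpu = (USL − μ̂) / (3σ̂) = (92.5 − 88.5) / (3 × 2.991) = 0.4458; Cpl = (μ̂ − LSL) / (3σ̂) = (88.5 − 82.9) / (3 × 2.991) = 0.6241; Cpk = min(Cpu, Cpl) = 0.4458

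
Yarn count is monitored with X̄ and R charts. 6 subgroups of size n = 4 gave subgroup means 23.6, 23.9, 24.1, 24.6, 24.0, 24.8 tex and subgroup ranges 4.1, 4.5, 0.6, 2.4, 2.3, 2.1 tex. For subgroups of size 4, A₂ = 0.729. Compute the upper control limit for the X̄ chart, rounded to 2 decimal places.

X̄̄ = (23.6 + 23.9 + 24.1 + 24.6 + 24.0 + 24.8) / 6 = 145.0000 / 6 = 24.1667
R̄ = (4.1 + 4.5 + 0.6 + 2.4 + 2.3 + 2.1) / 6 = 16.0000 / 6 = 2.6667
UCL = X̄̄ + A₂·R̄ = 24.1667 + 0.729 × 2.6667 = 26.1107

26.11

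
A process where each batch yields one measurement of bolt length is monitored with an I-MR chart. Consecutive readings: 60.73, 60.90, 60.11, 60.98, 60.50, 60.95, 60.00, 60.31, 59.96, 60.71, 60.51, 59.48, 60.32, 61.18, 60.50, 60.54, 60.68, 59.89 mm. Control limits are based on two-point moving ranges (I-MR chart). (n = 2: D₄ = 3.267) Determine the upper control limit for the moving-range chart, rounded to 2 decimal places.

1.86

Moving ranges: 0.17, 0.79, 0.87, 0.48, 0.45, 0.95, 0.31, 0.35, 0.75, 0.20, 1.03, 0.84, 0.86, 0.68, 0.04, 0.14, 0.79; M̄R̄ = 9.7000 / 17 = 0.5706
UCL_MR = D₄·M̄R̄ = 3.267 × 0.5706 = 1.8641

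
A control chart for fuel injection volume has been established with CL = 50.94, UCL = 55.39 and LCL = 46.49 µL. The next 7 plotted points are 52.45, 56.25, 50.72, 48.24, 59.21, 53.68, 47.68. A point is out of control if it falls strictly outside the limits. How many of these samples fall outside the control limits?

2

Compare each point to [46.49, 55.39]: sample 2 = 56.25 > UCL; sample 5 = 59.21 > UCL.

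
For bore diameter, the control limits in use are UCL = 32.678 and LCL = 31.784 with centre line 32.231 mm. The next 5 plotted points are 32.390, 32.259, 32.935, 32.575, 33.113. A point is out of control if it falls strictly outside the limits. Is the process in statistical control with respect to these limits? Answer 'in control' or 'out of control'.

Compare each point to [31.784, 32.678]: sample 3 = 32.935 > UCL; sample 5 = 33.113 > UCL.

out of control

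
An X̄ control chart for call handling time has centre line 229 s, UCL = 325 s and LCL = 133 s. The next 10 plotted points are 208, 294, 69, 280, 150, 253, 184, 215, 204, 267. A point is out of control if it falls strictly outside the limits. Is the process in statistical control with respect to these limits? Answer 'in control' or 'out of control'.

Compare each point to [133, 325]: sample 3 = 69 < LCL.

out of control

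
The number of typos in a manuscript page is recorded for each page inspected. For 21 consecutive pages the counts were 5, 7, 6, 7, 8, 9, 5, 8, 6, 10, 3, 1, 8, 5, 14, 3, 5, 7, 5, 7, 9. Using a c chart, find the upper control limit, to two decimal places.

14.26

c̄ = (5 + 7 + 6 + 7 + 8 + 9 + 5 + 8 + 6 + 10 + 3 + 1 + 8 + 5 + 14 + 3 + 5 + 7 + 5 + 7 + 9) / 21 = 138 / 21 = 6.5714
UCL = c̄ + 3√c̄ = 6.5714 + 3 × √6.5714 = 6.5714 + 3 × 2.5635 = 14.2619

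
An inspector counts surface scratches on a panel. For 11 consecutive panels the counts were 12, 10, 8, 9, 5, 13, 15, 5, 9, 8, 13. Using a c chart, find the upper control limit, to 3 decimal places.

19.084

c̄ = (12 + 10 + 8 + 9 + 5 + 13 + 15 + 5 + 9 + 8 + 13) / 11 = 107 / 11 = 9.7273
UCL = c̄ + 3√c̄ = 9.7273 + 3 × √9.7273 = 9.7273 + 3 × 3.1189 = 19.0838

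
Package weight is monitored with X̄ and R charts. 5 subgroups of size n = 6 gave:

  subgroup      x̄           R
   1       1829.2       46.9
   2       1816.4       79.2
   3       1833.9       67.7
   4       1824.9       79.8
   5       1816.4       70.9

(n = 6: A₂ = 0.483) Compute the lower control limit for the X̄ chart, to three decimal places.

1790.881

X̄̄ = (1829.2 + 1816.4 + 1833.9 + 1824.9 + 1816.4) / 5 = 9120.8000 / 5 = 1824.1600
R̄ = (46.9 + 79.2 + 67.7 + 79.8 + 70.9) / 5 = 344.5000 / 5 = 68.9000
LCL = X̄̄ − A₂·R̄ = 1824.1600 − 0.483 × 68.9000 = 1790.8813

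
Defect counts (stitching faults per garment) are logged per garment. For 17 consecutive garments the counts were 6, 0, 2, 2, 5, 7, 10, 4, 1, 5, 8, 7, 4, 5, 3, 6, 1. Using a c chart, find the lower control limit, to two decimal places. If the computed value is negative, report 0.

c̄ = (6 + 0 + 2 + 2 + 5 + 7 + 10 + 4 + 1 + 5 + 8 + 7 + 4 + 5 + 3 + 6 + 1) / 17 = 76 / 17 = 4.4706
LCL = c̄ − 3√c̄ = 4.4706 − 3 × 2.1144 = -1.8725 → 0 (cannot be negative)

0.00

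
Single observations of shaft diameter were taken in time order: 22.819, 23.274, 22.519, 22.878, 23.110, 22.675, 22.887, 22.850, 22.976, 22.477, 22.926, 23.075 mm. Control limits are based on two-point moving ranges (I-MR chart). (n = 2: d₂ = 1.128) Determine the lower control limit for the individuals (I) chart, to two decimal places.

21.98

X̄ = (22.819 + 23.274 + 22.519 + 22.878 + 23.110 + 22.675 + 22.887 + 22.850 + 22.976 + 22.477 + 22.926 + 23.075) / 12 = 22.8722
Moving ranges: 0.455, 0.755, 0.359, 0.232, 0.435, 0.212, 0.037, 0.126, 0.499, 0.449, 0.149; M̄R̄ = 3.7080 / 11 = 0.3371
LCL = X̄ − 3·M̄R̄/d₂ = 22.8722 − 3 × 0.3371 / 1.128 = 21.9756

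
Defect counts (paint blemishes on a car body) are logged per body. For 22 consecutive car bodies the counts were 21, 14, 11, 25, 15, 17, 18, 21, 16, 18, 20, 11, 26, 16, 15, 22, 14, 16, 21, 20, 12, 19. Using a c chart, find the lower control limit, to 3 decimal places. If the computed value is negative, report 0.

c̄ = (21 + 14 + 11 + 25 + 15 + 17 + 18 + 21 + 16 + 18 + 20 + 11 + 26 + 16 + 15 + 22 + 14 + 16 + 21 + 20 + 12 + 19) / 22 = 388 / 22 = 17.6364
LCL = c̄ − 3√c̄ = 17.6364 − 3 × 4.1996 = 5.0377

5.038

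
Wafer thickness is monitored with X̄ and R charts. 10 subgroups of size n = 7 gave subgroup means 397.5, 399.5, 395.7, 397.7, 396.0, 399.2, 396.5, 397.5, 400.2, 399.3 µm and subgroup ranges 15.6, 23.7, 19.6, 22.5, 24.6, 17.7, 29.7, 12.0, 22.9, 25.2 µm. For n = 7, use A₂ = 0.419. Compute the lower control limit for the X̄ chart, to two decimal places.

X̄̄ = (397.5 + 399.5 + 395.7 + 397.7 + 396.0 + 399.2 + 396.5 + 397.5 + 400.2 + 399.3) / 10 = 3979.1000 / 10 = 397.9100
R̄ = (15.6 + 23.7 + 19.6 + 22.5 + 24.6 + 17.7 + 29.7 + 12.0 + 22.9 + 25.2) / 10 = 213.5000 / 10 = 21.3500
LCL = X̄̄ − A₂·R̄ = 397.9100 − 0.419 × 21.3500 = 388.9643

388.96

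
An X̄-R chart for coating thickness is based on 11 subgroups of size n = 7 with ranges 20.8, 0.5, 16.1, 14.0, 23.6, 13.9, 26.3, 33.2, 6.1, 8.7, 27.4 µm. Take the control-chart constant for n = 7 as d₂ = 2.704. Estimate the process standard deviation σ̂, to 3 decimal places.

6.408

R̄ = (20.8 + 0.5 + 16.1 + 14.0 + 23.6 + 13.9 + 26.3 + 33.2 + 6.1 + 8.7 + 27.4) / 11 = 17.3273
σ̂ = R̄ / d₂ = 17.3273 / 2.704 = 6.4080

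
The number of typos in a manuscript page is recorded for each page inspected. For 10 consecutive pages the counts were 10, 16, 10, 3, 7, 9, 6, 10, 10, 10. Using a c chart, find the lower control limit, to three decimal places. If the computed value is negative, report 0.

0.050

c̄ = (10 + 16 + 10 + 3 + 7 + 9 + 6 + 10 + 10 + 10) / 10 = 91 / 10 = 9.1000
LCL = c̄ − 3√c̄ = 9.1000 − 3 × 3.0166 = 0.0501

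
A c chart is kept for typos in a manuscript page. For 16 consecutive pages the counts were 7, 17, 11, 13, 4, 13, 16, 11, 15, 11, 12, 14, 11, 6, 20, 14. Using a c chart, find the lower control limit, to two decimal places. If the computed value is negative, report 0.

c̄ = (7 + 17 + 11 + 13 + 4 + 13 + 16 + 11 + 15 + 11 + 12 + 14 + 11 + 6 + 20 + 14) / 16 = 195 / 16 = 12.1875
LCL = c̄ − 3√c̄ = 12.1875 − 3 × 3.4911 = 1.7143

1.71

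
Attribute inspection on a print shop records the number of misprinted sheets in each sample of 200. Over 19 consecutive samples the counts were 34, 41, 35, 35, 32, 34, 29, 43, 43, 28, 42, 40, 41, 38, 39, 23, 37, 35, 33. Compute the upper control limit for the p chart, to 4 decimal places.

p̄ = Σdᵢ / (k·n) = 682 / (19 × 200) = 0.17947
UCL = p̄ + 3·√(p̄(1−p̄)/n) = 0.17947 + 3 × √(0.17947×0.82053/200) = 0.17947 + 3 × 0.02714 = 0.26088

0.2609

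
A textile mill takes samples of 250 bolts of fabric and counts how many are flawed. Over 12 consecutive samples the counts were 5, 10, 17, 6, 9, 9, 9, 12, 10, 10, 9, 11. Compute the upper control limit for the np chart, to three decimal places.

p̄ = Σdᵢ / (k·n) = 117 / (12 × 250) = 0.03900
UCL = np̄ + 3·√(np̄(1−p̄)) = 9.7500 + 3 × √(9.7500×0.96100) = 9.7500 + 3 × 3.0610 = 18.9330

18.933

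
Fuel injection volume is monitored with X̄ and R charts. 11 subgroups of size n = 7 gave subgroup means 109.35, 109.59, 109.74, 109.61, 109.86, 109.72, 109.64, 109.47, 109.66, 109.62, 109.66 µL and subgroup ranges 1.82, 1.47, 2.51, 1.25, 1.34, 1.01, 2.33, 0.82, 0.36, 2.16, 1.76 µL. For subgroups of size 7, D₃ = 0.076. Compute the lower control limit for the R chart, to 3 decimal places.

R̄ = (1.82 + 1.47 + 2.51 + 1.25 + 1.34 + 1.01 + 2.33 + 0.82 + 0.36 + 2.16 + 1.76) / 11 = 16.8300 / 11 = 1.5300
LCL_R = D₃·R̄ = 0.076 × 1.5300 = 0.1163

0.116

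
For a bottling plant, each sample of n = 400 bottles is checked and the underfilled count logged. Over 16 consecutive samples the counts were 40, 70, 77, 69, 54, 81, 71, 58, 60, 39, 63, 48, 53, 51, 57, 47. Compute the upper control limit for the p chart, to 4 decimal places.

p̄ = Σdᵢ / (k·n) = 938 / (16 × 400) = 0.14656
UCL = p̄ + 3·√(p̄(1−p̄)/n) = 0.14656 + 3 × √(0.14656×0.85344/400) = 0.14656 + 3 × 0.01768 = 0.19961

0.1996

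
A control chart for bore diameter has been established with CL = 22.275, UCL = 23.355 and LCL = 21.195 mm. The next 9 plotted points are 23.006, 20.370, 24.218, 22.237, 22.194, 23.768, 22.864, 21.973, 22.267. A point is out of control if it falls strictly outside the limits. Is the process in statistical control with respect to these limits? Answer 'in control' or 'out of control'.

Compare each point to [21.195, 23.355]: sample 2 = 20.370 < LCL; sample 3 = 24.218 > UCL; sample 6 = 23.768 > UCL.

out of control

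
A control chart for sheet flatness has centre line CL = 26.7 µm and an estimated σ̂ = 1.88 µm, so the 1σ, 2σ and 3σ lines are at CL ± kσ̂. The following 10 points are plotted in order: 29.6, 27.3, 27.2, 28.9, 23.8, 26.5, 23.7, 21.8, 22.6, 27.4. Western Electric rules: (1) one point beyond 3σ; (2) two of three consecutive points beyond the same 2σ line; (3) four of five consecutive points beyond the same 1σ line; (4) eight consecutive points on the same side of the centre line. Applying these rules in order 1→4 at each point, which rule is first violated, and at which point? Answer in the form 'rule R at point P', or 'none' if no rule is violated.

rule 2 at point 9

Zone of each point (C = within 1σ̂, B = 1σ̂–2σ̂, A = 2σ̂–3σ̂, * = beyond 3σ̂; sign = side of CL): 1:+B, 2:+C, 3:+C, 4:+B, 5:-B, 6:-C, 7:-B, 8:-A, 9:-A, 10:+C
Rule 2 (two of three consecutive points beyond the same 2σ limit) is satisfied at point 9.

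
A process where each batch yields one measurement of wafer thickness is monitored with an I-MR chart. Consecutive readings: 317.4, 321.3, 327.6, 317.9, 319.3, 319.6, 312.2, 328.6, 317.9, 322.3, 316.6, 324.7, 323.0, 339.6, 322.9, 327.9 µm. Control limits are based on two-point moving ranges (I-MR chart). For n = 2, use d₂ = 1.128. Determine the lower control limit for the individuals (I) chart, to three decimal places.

302.159

X̄ = (317.4 + 321.3 + 327.6 + 317.9 + 319.3 + 319.6 + 312.2 + 328.6 + 317.9 + 322.3 + 316.6 + 324.7 + 323.0 + 339.6 + 322.9 + 327.9) / 16 = 322.4250
Moving ranges: 3.9, 6.3, 9.7, 1.4, 0.3, 7.4, 16.4, 10.7, 4.4, 5.7, 8.1, 1.7, 16.6, 16.7, 5.0; M̄R̄ = 114.3000 / 15 = 7.6200
LCL = X̄ − 3·M̄R̄/d₂ = 322.4250 − 3 × 7.6200 / 1.128 = 302.1590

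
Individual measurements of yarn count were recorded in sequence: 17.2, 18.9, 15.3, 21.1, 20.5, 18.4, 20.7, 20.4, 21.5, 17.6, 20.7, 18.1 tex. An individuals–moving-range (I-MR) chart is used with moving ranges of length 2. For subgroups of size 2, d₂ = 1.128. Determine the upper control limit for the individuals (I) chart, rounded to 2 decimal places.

X̄ = (17.2 + 18.9 + 15.3 + 21.1 + 20.5 + 18.4 + 20.7 + 20.4 + 21.5 + 17.6 + 20.7 + 18.1) / 12 = 19.2000
Moving ranges: 1.7, 3.6, 5.8, 0.6, 2.1, 2.3, 0.3, 1.1, 3.9, 3.1, 2.6; M̄R̄ = 27.1000 / 11 = 2.4636
UCL = X̄ + 3·M̄R̄/d₂ = 19.2000 + 3 × 2.4636 / 1.128 = 25.7522

25.75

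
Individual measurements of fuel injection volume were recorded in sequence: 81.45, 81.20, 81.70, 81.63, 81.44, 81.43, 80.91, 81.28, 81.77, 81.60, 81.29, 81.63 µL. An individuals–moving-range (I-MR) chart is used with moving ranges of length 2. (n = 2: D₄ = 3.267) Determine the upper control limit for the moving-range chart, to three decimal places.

0.956

Moving ranges: 0.25, 0.50, 0.07, 0.19, 0.01, 0.52, 0.37, 0.49, 0.17, 0.31, 0.34; M̄R̄ = 3.2200 / 11 = 0.2927
UCL_MR = D₄·M̄R̄ = 3.267 × 0.2927 = 0.9563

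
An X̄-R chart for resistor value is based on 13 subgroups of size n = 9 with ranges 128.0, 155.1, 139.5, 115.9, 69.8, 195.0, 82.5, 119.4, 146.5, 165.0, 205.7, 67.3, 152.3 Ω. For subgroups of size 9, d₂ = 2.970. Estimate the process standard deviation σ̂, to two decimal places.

45.12

R̄ = (128.0 + 155.1 + 139.5 + 115.9 + 69.8 + 195.0 + 82.5 + 119.4 + 146.5 + 165.0 + 205.7 + 67.3 + 152.3) / 13 = 134.0000
σ̂ = R̄ / d₂ = 134.0000 / 2.970 = 45.1178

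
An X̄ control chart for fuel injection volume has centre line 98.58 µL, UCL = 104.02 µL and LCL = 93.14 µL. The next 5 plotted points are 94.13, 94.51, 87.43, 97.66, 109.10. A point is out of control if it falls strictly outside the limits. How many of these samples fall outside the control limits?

Compare each point to [93.14, 104.02]: sample 3 = 87.43 < LCL; sample 5 = 109.10 > UCL.

2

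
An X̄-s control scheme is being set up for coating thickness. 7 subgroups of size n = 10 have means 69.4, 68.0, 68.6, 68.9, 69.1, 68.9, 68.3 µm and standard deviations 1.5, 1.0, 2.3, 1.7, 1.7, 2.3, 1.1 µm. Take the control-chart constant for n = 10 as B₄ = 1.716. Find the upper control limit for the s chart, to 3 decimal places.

s̄ = (1.5 + 1.0 + 2.3 + 1.7 + 1.7 + 2.3 + 1.1) / 7 = 1.6571
UCL_s = B₄·s̄ = 1.716 × 1.6571 = 2.8437

2.844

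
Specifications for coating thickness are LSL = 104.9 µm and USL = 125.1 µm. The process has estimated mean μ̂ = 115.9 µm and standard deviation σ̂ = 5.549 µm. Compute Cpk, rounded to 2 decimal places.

Cpu = (USL − μ̂) / (3σ̂) = (125.1 − 115.9) / (3 × 5.549) = 0.5527; Cpl = (μ̂ − LSL) / (3σ̂) = (115.9 − 104.9) / (3 × 5.549) = 0.6608; Cpk = min(Cpu, Cpl) = 0.5527

0.55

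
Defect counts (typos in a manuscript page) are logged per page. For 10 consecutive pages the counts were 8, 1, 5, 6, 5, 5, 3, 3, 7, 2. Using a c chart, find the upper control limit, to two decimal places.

c̄ = (8 + 1 + 5 + 6 + 5 + 5 + 3 + 3 + 7 + 2) / 10 = 45 / 10 = 4.5000
UCL = c̄ + 3√c̄ = 4.5000 + 3 × √4.5000 = 4.5000 + 3 × 2.1213 = 10.8640

10.86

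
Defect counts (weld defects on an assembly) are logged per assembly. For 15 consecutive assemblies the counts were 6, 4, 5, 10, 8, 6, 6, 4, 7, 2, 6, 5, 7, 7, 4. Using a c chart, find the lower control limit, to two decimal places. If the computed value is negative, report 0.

c̄ = (6 + 4 + 5 + 10 + 8 + 6 + 6 + 4 + 7 + 2 + 6 + 5 + 7 + 7 + 4) / 15 = 87 / 15 = 5.8000
LCL = c̄ − 3√c̄ = 5.8000 − 3 × 2.4083 = -1.4250 → 0 (cannot be negative)

0.00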